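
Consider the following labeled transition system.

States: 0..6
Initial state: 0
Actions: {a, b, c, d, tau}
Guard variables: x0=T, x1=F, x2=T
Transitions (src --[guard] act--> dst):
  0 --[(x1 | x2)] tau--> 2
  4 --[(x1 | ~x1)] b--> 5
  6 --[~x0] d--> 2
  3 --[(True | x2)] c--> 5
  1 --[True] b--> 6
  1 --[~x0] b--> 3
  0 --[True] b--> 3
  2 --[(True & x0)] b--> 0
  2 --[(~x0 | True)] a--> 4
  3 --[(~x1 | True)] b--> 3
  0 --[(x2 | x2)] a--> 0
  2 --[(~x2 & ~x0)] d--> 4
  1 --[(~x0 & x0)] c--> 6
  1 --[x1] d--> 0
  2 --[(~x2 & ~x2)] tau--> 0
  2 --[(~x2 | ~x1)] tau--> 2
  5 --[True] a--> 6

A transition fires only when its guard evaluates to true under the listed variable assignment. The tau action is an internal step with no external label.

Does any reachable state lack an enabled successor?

Answer: DEADLOCK at state 6

Working:
Reach set: {0,2,3,4,5,6}
  0: a→0  b→3  tau→2  [deg 3]
  2: a→4  b→0  tau→2  [deg 3]
  3: b→3  c→5  [deg 2]
  4: b→5  [deg 1]
  5: a→6  [deg 1]
  6: ∅  [deadlock]
trace reaching 6: b·c·a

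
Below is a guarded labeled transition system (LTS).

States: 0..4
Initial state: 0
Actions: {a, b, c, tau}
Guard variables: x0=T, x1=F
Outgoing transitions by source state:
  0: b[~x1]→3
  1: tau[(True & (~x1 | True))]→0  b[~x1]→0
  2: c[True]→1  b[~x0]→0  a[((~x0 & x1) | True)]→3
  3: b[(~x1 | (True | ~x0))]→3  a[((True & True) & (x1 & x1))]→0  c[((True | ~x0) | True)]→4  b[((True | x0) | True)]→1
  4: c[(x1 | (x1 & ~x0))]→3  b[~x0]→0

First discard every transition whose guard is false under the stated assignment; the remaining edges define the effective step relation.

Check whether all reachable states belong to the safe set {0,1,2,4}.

Allowed set {0,1,2,4}
Reachable = {0,1,3,4}
  0: safe
  1: safe
  3: VIOLATES
  4: safe
counterexample path to 3: b

Answer: INVARIANT VIOLATED at state 3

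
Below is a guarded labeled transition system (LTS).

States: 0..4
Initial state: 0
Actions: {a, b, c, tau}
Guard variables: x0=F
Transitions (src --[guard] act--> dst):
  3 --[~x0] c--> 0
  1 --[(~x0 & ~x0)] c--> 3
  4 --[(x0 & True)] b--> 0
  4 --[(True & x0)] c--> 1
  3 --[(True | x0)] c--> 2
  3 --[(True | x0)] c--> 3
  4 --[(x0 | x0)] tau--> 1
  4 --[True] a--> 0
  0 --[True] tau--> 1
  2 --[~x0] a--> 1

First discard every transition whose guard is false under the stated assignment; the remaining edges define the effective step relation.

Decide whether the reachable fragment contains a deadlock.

Reach set: {0,1,2,3}
  0: tau→1  [deg 1]
  1: c→3  [deg 1]
  2: a→1  [deg 1]
  3: c→0  c→2  c→3  [deg 3]

Answer: DEADLOCK-FREE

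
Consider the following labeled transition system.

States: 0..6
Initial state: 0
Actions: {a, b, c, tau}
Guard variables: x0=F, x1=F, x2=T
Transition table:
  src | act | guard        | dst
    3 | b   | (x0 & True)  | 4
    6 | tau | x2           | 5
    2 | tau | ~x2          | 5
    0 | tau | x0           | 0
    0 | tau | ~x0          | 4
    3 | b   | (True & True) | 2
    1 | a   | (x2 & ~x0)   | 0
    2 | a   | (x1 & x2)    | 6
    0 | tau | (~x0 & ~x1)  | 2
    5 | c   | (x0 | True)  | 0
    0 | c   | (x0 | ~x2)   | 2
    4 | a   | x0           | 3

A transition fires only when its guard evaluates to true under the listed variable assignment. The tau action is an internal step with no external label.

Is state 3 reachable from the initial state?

Answer: UNREACHABLE

Working:
After dropping false guards: 6 live edges.
Layer 0: {0}
Layer 1: {2,4}  now seen {0,2,4}
Reachable = {0,2,4}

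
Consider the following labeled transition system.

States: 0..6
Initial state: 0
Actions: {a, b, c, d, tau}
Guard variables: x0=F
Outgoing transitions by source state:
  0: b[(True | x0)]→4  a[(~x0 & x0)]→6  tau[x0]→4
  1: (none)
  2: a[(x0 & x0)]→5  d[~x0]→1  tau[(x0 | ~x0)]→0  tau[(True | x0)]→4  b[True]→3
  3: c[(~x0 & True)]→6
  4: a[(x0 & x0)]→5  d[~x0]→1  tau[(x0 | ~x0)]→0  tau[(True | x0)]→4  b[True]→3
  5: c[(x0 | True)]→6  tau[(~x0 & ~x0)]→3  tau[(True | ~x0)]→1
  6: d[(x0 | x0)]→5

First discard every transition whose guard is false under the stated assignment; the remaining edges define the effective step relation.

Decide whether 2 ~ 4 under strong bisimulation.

Answer: BISIMILAR

Working:
Bisimulation quotient by refinement:
  π0 = {{0,1,2,3,4,5,6}}
  π1 = {{0},{1,6},{2,4},{3},{5}}
Fixed point at round 2; 5 class(es).
class of 2: {2,4}; class of 4: {2,4}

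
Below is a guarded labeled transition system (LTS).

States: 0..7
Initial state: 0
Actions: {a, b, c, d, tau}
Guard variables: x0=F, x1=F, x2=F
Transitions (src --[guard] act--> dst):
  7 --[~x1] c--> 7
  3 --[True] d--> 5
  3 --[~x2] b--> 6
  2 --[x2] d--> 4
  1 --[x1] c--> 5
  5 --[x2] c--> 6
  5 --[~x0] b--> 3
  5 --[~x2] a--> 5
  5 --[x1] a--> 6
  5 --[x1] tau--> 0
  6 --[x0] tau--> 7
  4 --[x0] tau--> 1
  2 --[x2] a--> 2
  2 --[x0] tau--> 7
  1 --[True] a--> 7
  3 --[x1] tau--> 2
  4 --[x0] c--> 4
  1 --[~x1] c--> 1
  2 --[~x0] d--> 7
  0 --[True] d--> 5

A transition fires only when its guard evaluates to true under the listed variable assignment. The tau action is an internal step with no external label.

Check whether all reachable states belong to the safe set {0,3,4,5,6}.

Allowed set {0,3,4,5,6}
Reach set: {0,3,5,6}
  0: ✓
  3: ✓
  5: ✓
  6: ✓

Answer: INVARIANT HOLDS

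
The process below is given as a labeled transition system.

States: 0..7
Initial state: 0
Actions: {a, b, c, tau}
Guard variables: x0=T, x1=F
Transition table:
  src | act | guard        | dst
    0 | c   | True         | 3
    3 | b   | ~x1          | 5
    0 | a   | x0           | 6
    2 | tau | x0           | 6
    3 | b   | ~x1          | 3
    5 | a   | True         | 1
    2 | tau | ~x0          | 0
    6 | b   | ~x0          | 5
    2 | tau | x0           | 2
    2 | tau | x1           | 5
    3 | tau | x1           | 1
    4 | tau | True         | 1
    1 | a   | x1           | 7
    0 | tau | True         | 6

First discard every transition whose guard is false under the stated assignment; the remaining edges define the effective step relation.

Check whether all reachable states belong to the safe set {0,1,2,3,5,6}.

Answer: INVARIANT HOLDS

Trace:
Inv-set: {0,1,2,3,5,6}
R = {0,1,3,5,6}
  0: safe
  1: safe
  3: safe
  5: safe
  6: safe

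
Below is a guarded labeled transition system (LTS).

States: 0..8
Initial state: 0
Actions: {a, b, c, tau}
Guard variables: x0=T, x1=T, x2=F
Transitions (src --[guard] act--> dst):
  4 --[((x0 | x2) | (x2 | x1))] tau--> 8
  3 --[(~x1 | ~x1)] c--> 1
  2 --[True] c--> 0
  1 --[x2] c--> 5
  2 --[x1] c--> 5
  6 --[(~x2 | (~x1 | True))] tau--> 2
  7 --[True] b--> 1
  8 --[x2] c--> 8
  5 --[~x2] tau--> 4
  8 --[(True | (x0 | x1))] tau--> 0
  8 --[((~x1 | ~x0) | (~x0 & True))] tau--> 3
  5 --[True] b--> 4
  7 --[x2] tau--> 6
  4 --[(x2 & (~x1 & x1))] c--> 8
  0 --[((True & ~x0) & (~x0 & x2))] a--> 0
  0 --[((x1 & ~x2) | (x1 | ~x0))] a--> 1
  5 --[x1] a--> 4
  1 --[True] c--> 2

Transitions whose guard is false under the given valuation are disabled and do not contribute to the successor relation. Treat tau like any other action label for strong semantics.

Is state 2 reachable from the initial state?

Answer: REACHABLE

Working:
After dropping false guards: 11 live edges.
L0 = {0}
L1 = {1}  total {0,1}
L2 = {2}  total {0,1,2}
L3 = {5}  total {0,1,2,5}
L4 = {4}  total {0,1,2,4,5}
L5 = {8}  total {0,1,2,4,5,8}
Reachable = {0,1,2,4,5,8}
Path to 2: a·c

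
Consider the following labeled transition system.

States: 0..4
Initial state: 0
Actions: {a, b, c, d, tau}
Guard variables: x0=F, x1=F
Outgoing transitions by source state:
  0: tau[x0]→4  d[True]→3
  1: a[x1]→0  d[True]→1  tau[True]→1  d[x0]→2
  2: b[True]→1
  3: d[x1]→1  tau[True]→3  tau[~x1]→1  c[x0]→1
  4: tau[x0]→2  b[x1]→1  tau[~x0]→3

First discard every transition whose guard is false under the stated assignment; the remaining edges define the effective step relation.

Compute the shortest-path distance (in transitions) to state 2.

Answer: UNREACHABLE

Analysis:
Layered search for 2:
  depth 0: {0}
  depth 1: {3}
  depth 2: {1}
2 never appears.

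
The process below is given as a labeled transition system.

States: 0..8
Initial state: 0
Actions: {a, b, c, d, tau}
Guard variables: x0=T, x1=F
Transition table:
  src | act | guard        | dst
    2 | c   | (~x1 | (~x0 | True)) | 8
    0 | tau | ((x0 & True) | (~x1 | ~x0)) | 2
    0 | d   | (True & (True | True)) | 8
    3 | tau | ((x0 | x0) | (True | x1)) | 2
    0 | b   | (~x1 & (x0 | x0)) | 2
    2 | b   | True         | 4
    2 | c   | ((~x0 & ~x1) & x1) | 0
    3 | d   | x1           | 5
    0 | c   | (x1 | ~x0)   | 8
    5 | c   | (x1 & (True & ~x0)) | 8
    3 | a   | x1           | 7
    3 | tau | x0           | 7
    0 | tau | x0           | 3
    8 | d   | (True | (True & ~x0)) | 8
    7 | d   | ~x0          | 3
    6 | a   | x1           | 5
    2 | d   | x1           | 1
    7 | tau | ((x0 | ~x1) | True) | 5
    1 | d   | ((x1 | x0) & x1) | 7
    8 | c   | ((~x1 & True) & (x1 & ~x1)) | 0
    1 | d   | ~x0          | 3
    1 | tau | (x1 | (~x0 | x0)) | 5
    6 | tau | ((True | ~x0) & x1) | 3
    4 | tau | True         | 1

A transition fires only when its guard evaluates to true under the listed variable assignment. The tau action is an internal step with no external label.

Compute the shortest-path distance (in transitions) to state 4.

Layered search for 4:
  L0 = {0}
  L1 = {2,3,8}
  L2 = {4,7}
4 enters at depth 2; path b·b

Answer: 2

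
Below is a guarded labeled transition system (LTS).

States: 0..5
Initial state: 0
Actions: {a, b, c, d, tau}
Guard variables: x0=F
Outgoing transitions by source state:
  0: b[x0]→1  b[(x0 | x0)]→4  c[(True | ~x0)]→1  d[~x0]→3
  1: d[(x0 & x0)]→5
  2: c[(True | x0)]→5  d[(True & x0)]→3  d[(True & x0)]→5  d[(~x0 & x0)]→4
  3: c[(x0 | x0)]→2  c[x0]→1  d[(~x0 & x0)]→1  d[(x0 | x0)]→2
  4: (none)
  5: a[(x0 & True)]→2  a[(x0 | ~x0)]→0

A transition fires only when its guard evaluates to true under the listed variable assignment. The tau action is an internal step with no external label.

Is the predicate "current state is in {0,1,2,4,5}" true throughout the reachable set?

Answer: INVARIANT VIOLATED at state 3

Trace:
Allowed set {0,1,2,4,5}
Reachable = {0,1,3}
  0: ✓
  1: ✓
  3: ✗ unsafe
reach 3 via d — violates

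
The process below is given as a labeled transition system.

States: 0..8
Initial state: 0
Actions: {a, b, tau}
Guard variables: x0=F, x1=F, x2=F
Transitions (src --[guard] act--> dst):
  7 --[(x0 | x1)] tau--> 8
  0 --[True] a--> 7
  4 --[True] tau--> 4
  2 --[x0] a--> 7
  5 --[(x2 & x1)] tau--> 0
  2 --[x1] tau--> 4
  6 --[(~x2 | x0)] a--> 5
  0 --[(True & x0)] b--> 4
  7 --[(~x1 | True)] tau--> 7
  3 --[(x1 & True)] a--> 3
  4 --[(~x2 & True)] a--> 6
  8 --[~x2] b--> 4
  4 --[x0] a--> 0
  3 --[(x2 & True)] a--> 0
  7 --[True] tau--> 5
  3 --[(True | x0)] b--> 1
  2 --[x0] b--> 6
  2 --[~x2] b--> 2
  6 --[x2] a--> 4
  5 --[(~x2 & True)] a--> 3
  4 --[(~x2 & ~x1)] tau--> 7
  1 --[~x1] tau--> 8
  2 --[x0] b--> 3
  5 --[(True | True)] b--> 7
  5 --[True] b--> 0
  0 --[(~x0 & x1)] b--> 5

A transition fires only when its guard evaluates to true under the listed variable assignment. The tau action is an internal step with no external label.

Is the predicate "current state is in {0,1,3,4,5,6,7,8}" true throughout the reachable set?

Allowed set {0,1,3,4,5,6,7,8}
Reachable = {0,1,3,4,5,6,7,8}
  0: safe
  1: safe
  3: safe
  4: safe
  5: safe
  6: safe
  7: safe
  8: safe

Answer: INVARIANT HOLDS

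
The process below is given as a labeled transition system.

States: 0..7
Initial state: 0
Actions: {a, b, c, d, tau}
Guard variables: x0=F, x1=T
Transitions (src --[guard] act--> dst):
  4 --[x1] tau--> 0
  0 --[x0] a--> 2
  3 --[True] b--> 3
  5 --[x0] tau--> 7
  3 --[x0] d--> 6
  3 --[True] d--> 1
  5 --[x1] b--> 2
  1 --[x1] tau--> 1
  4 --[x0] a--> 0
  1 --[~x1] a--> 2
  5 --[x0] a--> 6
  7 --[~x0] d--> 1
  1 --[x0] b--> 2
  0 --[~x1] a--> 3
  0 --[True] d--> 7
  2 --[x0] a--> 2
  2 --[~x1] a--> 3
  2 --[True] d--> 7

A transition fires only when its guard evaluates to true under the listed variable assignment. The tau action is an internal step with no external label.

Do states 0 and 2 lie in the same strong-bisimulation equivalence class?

Bisimulation quotient by refinement:
  π0 = {{0,1,2,3,4,5,6,7}}
  π1 = {{0,2,7},{1,4},{3},{5},{6}}
  π2 = {{0,2},{1},{3},{4},{5},{6},{7}}
7 equivalence class(es) (converged in 3)
[0]={0,2}  [2]={0,2}

Answer: BISIMILAR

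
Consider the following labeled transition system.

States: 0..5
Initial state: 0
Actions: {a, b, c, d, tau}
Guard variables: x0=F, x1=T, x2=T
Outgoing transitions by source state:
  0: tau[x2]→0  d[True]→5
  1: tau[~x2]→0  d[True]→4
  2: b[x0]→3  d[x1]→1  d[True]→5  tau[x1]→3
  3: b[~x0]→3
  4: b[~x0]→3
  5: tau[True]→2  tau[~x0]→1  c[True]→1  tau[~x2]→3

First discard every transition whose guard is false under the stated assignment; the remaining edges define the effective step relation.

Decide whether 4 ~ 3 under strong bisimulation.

Refine partition for ~:
  P[0] = {{0,1,2,3,4,5}}
  P[1] = {{0,2},{1},{3,4},{5}}
  P[2] = {{0},{1},{2},{3,4},{5}}
stable after 3 split(s): 5 block(s)
class of 4: {3,4}; class of 3: {3,4}

Answer: BISIMILAR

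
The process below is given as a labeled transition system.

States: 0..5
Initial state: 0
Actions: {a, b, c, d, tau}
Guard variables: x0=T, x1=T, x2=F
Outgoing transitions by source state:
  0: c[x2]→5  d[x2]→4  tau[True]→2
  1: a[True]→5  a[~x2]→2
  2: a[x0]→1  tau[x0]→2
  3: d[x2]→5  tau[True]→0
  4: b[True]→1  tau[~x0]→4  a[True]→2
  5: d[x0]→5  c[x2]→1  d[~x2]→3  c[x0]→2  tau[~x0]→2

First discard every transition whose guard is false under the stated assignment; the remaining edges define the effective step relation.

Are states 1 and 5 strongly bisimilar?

Bisimulation quotient by refinement:
  P[0] = {{0,1,2,3,4,5}}
  P[1] = {{0,3},{1},{2},{4},{5}}
  P[2] = {{0},{1},{2},{3},{4},{5}}
6 equivalence class(es) (converged in 3)
1∈{1}, 5∈{5}

Answer: NOT BISIMILAR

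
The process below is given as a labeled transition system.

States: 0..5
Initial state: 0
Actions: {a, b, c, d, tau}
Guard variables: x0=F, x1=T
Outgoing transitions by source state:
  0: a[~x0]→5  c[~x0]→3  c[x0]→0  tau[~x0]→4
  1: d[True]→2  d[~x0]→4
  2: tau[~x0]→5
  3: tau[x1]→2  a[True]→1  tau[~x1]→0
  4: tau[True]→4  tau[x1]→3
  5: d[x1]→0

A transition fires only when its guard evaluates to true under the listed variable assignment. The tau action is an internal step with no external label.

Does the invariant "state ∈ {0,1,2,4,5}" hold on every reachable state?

Allowed set {0,1,2,4,5}
Reach set: {0,1,2,3,4,5}
  0: safe
  1: safe
  2: safe
  3: outside
  4: safe
  5: safe
witness against invariant: c → 3

Answer: INVARIANT VIOLATED at state 3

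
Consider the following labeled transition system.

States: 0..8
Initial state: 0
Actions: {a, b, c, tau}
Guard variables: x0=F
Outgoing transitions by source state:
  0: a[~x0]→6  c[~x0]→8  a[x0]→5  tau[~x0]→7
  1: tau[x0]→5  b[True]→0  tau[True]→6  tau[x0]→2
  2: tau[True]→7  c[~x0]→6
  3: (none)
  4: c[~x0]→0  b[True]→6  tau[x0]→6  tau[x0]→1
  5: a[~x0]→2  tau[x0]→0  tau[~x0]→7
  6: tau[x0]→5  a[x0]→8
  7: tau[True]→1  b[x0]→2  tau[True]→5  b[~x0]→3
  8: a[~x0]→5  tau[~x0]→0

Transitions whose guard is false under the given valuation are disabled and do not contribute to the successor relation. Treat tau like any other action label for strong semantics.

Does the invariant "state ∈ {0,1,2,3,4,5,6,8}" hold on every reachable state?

Answer: INVARIANT VIOLATED at state 7

Working:
Inv-set: {0,1,2,3,4,5,6,8}
Reach set: {0,1,2,3,5,6,7,8}
  0: ok
  1: ok
  2: ok
  3: ok
  5: ok
  6: ok
  7: VIOLATES
  8: ok
reach 7 via tau — violates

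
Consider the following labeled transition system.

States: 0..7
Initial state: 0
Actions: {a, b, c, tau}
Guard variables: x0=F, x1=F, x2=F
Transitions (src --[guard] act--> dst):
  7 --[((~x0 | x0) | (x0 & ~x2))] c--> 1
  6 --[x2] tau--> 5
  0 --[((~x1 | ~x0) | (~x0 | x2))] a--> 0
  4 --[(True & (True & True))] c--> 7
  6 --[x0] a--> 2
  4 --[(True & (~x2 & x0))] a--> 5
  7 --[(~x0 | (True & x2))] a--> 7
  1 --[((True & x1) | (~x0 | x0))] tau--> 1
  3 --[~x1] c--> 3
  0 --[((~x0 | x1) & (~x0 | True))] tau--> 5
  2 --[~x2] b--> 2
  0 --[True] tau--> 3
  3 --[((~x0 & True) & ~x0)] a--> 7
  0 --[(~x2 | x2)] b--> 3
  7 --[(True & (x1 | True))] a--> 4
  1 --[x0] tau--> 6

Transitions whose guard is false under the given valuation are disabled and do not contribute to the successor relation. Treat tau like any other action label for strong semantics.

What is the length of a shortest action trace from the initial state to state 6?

BFS to 6:
  L0 = {0}
  L1 = {3,5}
  L2 = {7}
  L3 = {1,4}
6 never appears.

Answer: UNREACHABLE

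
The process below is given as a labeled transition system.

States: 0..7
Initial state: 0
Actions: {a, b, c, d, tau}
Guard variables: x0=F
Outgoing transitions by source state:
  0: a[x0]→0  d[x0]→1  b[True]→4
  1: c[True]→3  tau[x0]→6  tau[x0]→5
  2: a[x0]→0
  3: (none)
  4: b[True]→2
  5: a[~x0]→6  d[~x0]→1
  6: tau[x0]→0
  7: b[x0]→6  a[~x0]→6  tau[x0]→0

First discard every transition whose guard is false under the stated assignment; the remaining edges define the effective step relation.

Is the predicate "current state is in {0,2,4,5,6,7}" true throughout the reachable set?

Answer: INVARIANT HOLDS

Analysis:
Safe = {0,2,4,5,6,7}
Reach set: {0,2,4}
  0: ok
  2: ok
  4: ok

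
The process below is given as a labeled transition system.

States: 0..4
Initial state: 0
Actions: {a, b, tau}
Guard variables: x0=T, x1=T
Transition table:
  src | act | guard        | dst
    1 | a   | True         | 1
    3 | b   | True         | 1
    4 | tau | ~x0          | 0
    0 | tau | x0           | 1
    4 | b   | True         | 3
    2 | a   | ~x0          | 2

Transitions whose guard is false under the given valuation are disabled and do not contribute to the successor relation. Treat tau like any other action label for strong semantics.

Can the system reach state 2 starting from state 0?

Guard filter leaves 4 enabled edge(s).
depth 0: {0}
depth 1: {1}  cumulative {0,1}
Reach set: {0,1}

Answer: UNREACHABLE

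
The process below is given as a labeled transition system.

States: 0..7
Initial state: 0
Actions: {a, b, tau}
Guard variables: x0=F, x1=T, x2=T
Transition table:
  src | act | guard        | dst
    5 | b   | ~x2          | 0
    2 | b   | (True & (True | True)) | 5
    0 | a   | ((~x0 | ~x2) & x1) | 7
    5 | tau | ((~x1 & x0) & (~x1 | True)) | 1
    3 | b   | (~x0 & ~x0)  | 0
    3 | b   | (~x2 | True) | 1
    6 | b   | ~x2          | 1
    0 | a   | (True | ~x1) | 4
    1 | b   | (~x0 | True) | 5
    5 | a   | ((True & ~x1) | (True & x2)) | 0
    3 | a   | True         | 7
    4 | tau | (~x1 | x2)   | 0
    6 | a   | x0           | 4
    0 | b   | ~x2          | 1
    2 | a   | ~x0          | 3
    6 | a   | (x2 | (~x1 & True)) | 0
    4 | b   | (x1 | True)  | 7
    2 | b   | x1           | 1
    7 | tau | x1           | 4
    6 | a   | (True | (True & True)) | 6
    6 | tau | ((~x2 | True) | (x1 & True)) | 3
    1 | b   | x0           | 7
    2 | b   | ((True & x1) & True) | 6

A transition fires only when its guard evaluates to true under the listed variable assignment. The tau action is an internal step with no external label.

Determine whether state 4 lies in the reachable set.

Guard filter leaves 17 enabled edge(s).
L0 = {0}
L1 = {4,7}  cumulative {0,4,7}
Reach set: {0,4,7}
trace reaching 4: a

Answer: REACHABLE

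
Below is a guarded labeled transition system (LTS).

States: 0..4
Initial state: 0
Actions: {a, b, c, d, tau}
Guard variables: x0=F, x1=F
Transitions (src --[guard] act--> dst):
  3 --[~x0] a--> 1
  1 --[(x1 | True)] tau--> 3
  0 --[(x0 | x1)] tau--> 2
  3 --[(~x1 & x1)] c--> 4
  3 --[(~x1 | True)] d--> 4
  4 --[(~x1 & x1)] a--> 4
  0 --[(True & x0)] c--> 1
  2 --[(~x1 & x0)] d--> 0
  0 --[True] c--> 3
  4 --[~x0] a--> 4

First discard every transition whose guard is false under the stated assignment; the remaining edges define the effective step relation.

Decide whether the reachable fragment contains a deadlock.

Reach set: {0,1,3,4}
  0: c→3  [1 exit(s)]
  1: tau→3  [1 exit(s)]
  3: a→1  d→4  [2 exit(s)]
  4: a→4  [1 exit(s)]

Answer: DEADLOCK-FREE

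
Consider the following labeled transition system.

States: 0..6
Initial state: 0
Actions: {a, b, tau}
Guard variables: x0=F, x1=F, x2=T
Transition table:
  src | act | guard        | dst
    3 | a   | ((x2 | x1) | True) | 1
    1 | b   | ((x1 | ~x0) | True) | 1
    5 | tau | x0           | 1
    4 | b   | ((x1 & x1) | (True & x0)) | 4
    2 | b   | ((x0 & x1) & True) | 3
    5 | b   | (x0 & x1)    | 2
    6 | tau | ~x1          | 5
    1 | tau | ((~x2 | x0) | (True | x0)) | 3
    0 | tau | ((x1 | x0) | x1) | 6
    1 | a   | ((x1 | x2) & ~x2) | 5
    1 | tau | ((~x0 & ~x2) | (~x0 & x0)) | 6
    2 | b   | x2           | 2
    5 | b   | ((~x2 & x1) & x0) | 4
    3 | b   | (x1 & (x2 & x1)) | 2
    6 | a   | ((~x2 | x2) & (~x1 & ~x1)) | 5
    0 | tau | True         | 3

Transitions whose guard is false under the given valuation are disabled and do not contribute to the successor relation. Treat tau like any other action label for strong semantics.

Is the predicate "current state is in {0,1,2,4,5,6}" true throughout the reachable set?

Allowed set {0,1,2,4,5,6}
R = {0,1,3}
  0: ✓
  1: ✓
  3: VIOLATES
witness against invariant: tau → 3

Answer: INVARIANT VIOLATED at state 3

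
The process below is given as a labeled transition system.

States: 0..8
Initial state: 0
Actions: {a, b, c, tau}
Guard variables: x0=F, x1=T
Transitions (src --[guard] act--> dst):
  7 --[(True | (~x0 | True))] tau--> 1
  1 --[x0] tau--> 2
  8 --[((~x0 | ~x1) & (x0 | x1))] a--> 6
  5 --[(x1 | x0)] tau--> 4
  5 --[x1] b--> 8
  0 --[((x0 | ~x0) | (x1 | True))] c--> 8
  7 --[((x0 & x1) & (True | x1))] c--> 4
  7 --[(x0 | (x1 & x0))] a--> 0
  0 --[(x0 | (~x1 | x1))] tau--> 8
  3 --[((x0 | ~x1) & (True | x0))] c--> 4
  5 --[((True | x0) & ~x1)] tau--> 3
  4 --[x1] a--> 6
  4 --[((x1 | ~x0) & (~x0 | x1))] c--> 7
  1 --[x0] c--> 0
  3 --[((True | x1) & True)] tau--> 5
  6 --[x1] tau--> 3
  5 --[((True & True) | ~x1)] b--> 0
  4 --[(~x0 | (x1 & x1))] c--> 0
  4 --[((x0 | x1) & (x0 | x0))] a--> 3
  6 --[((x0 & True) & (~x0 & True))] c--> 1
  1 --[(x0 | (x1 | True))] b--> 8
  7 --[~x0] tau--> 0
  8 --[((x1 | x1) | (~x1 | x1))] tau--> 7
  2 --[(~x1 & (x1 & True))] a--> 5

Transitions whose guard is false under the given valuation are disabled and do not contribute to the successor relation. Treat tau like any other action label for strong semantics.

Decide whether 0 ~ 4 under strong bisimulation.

Refine partition for ~:
  P[0] = {{0,1,2,3,4,5,6,7,8}}
  P[1] = {{0},{1},{2},{3,6,7},{4},{5},{8}}
  P[2] = {{0},{1},{2},{3},{4},{5},{6},{7},{8}}
Fixed point at round 3; 9 class(es).
[0]={0}  [4]={4}

Answer: NOT BISIMILAR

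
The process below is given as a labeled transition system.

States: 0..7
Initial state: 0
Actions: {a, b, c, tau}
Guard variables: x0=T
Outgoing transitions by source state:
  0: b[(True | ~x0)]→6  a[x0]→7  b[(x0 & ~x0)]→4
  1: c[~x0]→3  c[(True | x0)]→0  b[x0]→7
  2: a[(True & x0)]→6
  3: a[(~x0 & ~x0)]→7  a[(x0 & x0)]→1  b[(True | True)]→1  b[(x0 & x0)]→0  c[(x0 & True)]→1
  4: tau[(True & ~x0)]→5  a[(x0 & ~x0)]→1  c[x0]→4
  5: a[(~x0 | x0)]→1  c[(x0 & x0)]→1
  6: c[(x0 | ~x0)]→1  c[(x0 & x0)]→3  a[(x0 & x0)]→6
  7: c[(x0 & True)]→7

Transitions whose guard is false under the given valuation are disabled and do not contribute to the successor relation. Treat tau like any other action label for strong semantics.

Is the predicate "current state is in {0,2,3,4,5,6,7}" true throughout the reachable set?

Answer: INVARIANT VIOLATED at state 1

Working:
Safe = {0,2,3,4,5,6,7}
Reachable = {0,1,3,6,7}
  0: ✓
  1: ✗ unsafe
  3: ✓
  6: ✓
  7: ✓
counterexample path to 1: b·c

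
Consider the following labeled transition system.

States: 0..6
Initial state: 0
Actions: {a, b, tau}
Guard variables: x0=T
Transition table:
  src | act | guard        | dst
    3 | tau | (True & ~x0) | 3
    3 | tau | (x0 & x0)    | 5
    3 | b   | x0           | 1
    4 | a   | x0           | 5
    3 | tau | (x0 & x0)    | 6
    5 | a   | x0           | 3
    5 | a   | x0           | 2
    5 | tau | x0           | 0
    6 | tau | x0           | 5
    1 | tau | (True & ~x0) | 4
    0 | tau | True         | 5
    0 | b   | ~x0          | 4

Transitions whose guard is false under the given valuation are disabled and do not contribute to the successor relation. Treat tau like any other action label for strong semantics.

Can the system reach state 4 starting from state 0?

Answer: UNREACHABLE

Analysis:
After dropping false guards: 9 live edges.
depth 0: {0}
depth 1: {5}  total {0,5}
depth 2: {2,3}  total {0,2,3,5}
depth 3: {1,6}  total {0,1,2,3,5,6}
Reachable = {0,1,2,3,5,6}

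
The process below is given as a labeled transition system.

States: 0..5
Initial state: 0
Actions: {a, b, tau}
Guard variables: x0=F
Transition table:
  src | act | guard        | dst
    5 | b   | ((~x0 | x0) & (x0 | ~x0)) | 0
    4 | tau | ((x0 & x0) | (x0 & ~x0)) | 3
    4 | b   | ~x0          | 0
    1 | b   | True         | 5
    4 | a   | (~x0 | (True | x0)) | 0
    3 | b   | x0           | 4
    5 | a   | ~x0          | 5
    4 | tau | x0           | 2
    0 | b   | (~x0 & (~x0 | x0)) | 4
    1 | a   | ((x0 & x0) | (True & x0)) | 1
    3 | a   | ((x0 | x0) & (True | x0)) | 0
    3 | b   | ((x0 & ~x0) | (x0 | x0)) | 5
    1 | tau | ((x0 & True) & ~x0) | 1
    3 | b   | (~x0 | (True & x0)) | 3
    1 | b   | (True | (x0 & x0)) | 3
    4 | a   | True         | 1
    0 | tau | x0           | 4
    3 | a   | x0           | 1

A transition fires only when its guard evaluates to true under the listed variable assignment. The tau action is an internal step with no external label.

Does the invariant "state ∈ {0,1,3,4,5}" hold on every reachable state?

Inv-set: {0,1,3,4,5}
Reachable = {0,1,3,4,5}
  0: ✓
  1: ✓
  3: ✓
  4: ✓
  5: ✓

Answer: INVARIANT HOLDS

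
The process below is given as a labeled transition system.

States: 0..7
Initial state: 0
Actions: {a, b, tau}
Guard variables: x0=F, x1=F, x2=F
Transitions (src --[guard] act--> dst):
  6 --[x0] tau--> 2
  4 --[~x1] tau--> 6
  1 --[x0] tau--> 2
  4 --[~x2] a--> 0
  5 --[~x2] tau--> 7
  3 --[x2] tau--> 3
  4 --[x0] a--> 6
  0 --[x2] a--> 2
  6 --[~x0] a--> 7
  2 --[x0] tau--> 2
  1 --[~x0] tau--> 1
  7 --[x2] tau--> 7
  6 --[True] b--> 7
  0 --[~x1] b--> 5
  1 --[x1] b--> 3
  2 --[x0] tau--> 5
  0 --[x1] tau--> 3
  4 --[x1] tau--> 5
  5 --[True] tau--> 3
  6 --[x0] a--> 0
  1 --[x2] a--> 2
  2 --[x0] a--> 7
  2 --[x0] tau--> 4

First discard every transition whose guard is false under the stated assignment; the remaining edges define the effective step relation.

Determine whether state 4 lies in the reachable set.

Answer: UNREACHABLE

Working:
Guard filter leaves 8 enabled edge(s).
depth 0: {0}
depth 1: {5}  cumulative {0,5}
depth 2: {3,7}  cumulative {0,3,5,7}
Reachable = {0,3,5,7}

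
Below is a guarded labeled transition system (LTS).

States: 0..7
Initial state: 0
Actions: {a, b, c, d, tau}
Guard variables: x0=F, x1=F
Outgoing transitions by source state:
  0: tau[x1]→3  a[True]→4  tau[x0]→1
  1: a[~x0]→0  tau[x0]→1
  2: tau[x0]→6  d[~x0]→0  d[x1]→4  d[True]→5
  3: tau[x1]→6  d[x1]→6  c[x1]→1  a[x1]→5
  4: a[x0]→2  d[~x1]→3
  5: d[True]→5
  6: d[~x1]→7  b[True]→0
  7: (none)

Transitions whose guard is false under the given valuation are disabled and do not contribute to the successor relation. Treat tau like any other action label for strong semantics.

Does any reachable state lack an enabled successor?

Reachable = {0,3,4}
  0: a→4  [1 out]
  3: ∅  [deadlock]
  4: d→3  [1 out]
trace reaching 3: a·d

Answer: DEADLOCK at state 3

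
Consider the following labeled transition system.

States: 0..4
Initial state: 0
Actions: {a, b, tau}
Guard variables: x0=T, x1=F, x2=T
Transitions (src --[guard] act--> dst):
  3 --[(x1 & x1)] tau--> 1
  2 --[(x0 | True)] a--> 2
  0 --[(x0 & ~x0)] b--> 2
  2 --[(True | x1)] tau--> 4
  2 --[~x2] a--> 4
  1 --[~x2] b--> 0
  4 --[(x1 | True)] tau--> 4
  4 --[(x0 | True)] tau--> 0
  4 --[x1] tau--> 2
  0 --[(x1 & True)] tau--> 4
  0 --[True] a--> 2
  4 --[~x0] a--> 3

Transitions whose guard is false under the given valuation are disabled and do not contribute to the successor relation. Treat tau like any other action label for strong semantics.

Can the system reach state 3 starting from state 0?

Answer: UNREACHABLE

Working:
5 transition(s) survive guard evaluation.
L0 = {0}
L1 = {2}  cumulative {0,2}
L2 = {4}  cumulative {0,2,4}
R = {0,2,4}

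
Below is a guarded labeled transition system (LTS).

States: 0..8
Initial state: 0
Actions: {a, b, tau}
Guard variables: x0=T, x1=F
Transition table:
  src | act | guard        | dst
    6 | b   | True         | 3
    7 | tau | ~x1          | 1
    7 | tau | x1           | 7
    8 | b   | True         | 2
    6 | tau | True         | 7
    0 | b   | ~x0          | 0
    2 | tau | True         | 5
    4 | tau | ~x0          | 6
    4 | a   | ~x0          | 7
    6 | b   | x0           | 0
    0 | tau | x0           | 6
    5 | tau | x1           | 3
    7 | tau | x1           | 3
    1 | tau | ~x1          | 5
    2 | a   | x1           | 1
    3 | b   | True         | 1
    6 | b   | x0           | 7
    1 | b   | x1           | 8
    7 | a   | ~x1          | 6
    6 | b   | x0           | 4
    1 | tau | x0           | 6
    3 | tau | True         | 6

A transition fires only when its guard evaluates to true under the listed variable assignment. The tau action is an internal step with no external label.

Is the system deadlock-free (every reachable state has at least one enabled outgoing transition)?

R = {0,1,3,4,5,6,7}
  0: tau→6  [deg 1]
  1: tau→5  tau→6  [deg 2]
  3: b→1  tau→6  [deg 2]
  4: ∅  [no exit]
  5: ∅  [no exit]
  6: b→0  b→3  b→4  b→7  tau→7  [deg 5]
  7: a→6  tau→1  [deg 2]
trace reaching 4: tau·b

Answer: DEADLOCK at state 4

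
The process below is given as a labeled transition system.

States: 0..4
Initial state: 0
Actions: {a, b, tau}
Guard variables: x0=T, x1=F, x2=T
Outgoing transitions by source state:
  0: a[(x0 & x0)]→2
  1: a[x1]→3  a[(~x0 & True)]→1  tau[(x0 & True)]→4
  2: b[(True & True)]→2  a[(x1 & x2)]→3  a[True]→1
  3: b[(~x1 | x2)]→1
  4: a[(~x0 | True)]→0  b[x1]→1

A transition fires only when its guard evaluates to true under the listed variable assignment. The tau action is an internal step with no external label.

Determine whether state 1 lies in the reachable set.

Answer: REACHABLE

Analysis:
After dropping false guards: 6 live edges.
depth 0: {0}
depth 1: {2}  total {0,2}
depth 2: {1}  total {0,1,2}
depth 3: {4}  total {0,1,2,4}
R = {0,1,2,4}
Path to 1: a·a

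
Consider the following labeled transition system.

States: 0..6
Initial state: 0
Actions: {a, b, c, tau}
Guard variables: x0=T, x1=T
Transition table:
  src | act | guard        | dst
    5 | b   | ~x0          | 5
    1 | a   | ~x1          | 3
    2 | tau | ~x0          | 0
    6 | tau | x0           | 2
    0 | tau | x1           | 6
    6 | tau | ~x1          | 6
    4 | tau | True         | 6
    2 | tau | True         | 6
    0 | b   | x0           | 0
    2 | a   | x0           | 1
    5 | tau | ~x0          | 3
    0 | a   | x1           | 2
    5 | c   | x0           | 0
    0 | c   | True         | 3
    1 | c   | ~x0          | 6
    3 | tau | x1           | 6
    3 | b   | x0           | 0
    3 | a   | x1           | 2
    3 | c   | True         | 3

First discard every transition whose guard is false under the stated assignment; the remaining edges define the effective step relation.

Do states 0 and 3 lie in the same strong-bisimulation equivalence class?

Answer: BISIMILAR

Trace:
Compute ~ classes (split until stable):
  π0 = {{0,1,2,3,4,5,6}}
  π1 = {{0,3},{1},{2},{4,6},{5}}
  π2 = {{0,3},{1},{2},{4},{5},{6}}
Fixed point at round 3; 6 class(es).
0∈{0,3}, 3∈{0,3}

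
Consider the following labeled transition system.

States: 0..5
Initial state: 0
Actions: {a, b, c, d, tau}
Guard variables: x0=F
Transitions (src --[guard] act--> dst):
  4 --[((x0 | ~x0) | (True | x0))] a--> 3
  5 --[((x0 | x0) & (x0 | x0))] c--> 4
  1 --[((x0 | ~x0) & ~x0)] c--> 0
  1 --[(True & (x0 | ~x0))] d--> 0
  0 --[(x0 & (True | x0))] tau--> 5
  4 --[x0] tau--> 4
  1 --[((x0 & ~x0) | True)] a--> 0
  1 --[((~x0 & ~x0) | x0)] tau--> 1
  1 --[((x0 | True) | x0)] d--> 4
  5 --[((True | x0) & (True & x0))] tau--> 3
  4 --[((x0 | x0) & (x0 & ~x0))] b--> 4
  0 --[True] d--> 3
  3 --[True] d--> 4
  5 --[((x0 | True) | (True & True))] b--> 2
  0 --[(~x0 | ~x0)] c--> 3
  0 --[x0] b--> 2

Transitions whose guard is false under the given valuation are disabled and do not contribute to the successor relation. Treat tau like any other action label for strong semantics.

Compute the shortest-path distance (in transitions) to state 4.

Breadth-first toward 4:
  depth 0: {0}
  depth 1: {3}
  depth 2: {4}
depth(4)=2, e.g. c·d

Answer: 2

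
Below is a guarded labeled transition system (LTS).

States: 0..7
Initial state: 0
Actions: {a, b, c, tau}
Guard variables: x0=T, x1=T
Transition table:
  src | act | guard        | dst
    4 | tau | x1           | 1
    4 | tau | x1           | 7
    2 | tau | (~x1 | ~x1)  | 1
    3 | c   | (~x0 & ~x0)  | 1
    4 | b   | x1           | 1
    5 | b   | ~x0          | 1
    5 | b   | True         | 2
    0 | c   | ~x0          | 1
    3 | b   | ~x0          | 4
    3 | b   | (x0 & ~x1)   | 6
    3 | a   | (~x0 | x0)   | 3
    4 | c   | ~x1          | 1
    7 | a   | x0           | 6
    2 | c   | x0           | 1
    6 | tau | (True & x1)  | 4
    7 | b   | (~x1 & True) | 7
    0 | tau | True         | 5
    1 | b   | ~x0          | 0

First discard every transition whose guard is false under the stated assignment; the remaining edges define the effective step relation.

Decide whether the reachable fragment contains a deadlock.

Answer: DEADLOCK at state 1

Trace:
R = {0,1,2,5}
  0: tau→5  [1 out]
  1: ∅  [STUCK]
  2: c→1  [1 out]
  5: b→2  [1 out]
witness 1: tau·b·c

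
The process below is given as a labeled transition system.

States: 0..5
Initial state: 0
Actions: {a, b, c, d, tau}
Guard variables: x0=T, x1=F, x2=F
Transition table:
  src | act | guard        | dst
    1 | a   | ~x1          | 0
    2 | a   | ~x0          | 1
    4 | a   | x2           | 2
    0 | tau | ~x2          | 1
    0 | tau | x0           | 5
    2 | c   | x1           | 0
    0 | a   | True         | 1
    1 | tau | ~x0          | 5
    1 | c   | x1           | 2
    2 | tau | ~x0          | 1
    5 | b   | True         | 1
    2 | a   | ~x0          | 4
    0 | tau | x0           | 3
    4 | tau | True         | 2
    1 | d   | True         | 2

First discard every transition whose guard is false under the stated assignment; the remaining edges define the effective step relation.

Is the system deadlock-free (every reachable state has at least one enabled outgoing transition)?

Answer: DEADLOCK at state 2

Working:
R = {0,1,2,3,5}
  0: a→1  tau→1  tau→3  tau→5  [4 out]
  1: a→0  d→2  [2 out]
  2: ∅  [no exit]
  3: ∅  [no exit]
  5: b→1  [1 out]
Path to 2: tau·d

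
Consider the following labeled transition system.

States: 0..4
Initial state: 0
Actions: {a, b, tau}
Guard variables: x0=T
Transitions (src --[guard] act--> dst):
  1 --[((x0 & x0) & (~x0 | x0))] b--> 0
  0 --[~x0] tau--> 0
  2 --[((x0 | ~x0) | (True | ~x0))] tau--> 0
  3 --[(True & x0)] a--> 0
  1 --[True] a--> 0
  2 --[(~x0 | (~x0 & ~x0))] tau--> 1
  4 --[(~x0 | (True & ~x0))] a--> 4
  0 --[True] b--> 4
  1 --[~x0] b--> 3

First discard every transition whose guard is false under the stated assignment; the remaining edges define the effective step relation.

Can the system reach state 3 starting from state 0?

Answer: UNREACHABLE

Trace:
Guard filter leaves 5 enabled edge(s).
Layer 0: {0}
Layer 1: {4}  now seen {0,4}
Reach set: {0,4}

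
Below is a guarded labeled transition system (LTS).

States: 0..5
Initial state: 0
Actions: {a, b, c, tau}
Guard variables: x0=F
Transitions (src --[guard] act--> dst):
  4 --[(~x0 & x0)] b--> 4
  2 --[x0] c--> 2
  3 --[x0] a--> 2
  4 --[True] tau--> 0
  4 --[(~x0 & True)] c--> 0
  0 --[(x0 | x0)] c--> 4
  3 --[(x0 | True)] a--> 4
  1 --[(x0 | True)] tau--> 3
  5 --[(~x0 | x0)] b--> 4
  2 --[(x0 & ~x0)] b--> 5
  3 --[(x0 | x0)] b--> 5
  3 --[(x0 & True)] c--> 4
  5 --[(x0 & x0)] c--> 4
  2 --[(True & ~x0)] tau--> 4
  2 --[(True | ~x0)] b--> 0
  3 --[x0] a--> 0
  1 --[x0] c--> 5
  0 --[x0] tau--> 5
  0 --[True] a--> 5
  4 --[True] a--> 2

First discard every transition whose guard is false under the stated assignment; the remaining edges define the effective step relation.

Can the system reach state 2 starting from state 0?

After dropping false guards: 9 live edges.
depth 0: {0}
depth 1: {5}  now seen {0,5}
depth 2: {4}  now seen {0,4,5}
depth 3: {2}  now seen {0,2,4,5}
R = {0,2,4,5}
Path to 2: a·b·a

Answer: REACHABLE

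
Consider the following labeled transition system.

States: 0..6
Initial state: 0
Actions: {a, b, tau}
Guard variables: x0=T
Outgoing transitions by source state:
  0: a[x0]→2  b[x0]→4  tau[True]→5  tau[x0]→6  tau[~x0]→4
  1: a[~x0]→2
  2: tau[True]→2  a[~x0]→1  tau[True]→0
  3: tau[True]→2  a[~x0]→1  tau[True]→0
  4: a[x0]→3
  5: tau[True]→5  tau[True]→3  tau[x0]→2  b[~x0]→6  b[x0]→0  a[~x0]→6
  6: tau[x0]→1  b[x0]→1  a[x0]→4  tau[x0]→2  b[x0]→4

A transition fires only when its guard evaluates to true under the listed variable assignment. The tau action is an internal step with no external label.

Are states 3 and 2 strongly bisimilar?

Answer: BISIMILAR

Trace:
Refine partition for ~:
  P[0] = {{0,1,2,3,4,5,6}}
  P[1] = {{0,6},{1},{2,3},{4},{5}}
  P[2] = {{0},{1},{2,3},{4},{5},{6}}
6 equivalence class(es) (converged in 3)
[3]={2,3}  [2]={2,3}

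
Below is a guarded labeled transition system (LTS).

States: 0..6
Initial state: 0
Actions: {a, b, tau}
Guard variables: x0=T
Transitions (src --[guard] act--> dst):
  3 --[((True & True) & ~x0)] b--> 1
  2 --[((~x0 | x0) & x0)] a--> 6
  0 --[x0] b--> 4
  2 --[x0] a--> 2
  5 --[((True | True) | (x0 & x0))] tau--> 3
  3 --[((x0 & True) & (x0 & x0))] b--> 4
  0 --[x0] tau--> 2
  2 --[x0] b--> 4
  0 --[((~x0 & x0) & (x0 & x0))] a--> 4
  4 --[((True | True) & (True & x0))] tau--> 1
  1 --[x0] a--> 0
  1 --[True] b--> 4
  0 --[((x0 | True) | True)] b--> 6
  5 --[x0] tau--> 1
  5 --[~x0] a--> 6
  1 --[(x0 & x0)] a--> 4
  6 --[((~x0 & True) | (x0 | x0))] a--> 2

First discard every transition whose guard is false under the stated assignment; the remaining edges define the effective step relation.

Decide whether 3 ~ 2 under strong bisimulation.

Answer: NOT BISIMILAR

Analysis:
Bisimulation quotient by refinement:
  P[0] = {{0,1,2,3,4,5,6}}
  P[1] = {{0},{1,2},{3},{4,5},{6}}
  P[2] = {{0},{1},{2},{3},{4},{5},{6}}
stable after 3 split(s): 7 block(s)
[3]={3}  [2]={2}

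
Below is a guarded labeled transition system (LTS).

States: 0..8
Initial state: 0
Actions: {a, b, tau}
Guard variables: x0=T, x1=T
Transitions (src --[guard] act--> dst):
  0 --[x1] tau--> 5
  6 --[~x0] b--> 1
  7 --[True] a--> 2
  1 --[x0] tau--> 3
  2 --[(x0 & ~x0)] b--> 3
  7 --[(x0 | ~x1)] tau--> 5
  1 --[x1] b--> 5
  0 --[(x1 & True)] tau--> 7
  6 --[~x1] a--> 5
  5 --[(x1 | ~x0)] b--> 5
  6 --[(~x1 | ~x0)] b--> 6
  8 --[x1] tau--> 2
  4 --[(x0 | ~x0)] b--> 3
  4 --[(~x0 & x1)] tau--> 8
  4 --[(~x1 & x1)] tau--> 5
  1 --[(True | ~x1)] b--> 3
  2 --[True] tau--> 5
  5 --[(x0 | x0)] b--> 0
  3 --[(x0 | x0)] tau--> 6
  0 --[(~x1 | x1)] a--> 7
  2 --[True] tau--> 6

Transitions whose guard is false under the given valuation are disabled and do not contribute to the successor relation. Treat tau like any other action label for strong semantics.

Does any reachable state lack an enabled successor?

Answer: DEADLOCK at state 6

Trace:
Reachable = {0,2,5,6,7}
  0: a→7  tau→5  tau→7  [3 out]
  2: tau→5  tau→6  [2 out]
  5: b→0  b→5  [2 out]
  6: ∅  [STUCK]
  7: a→2  tau→5  [2 out]
trace reaching 6: tau·a·tau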